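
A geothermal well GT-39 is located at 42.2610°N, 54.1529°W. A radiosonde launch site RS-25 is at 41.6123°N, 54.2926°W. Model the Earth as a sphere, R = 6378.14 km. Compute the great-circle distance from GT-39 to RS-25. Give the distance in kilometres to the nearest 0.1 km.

Δφ = -0.6487°,  Δλ = -0.1397°
a = sin²(Δφ/2) + cos φ₁ cos φ₂ sin²(Δλ/2) = 0.000033
c = 2·arcsin(√a) = 0.011466 rad = 0.6570°
d = R·c = 6378.14 × 0.011466 = 73.1 km

73.1 km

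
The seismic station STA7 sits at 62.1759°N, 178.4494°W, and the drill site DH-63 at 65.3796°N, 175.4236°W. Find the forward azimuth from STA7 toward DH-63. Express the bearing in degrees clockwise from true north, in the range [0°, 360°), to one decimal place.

21.3°

Δλ = 3.0258°
y = sin Δλ · cos φ₂ = 0.021991
x = cos φ₁ sin φ₂ − sin φ₁ cos φ₂ cos Δλ = 0.056400
θ = atan2(y, x) = 21.3013° → 21.3013° (mod 360°)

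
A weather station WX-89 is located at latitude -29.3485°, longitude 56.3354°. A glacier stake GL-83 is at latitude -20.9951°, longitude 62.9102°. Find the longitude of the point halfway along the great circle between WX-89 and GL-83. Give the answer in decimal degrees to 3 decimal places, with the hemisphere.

59.736°E

Bx = cos φ₂ cos Δλ = 0.927471,  By = cos φ₂ sin Δλ = 0.106899
φₘ = atan2(sin φ₁ + sin φ₂, √((cos φ₁ + Bx)² + By²)) = -25.20810°
λₘ = λ₁ + atan2(By, cos φ₁ + Bx) = 59.73575°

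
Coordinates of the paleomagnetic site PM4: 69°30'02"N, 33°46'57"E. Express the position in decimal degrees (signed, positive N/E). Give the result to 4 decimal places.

+69.5006°, +33.7825°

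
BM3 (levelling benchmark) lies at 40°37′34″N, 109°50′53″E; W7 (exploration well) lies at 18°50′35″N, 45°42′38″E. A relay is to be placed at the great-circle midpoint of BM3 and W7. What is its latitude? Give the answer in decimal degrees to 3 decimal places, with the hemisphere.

33.919°N

BM3: φ = +40.62611°, λ = +109.84806°
W7: φ = +18.84306°, λ = +45.71056°
Bx = cos φ₂ cos Δλ = 0.412835,  By = cos φ₂ sin Δλ = -0.851618
φₘ = atan2(sin φ₁ + sin φ₂, √((cos φ₁ + Bx)² + By²)) = 33.91880°
λₘ = λ₁ + atan2(By, cos φ₁ + Bx) = 73.84010°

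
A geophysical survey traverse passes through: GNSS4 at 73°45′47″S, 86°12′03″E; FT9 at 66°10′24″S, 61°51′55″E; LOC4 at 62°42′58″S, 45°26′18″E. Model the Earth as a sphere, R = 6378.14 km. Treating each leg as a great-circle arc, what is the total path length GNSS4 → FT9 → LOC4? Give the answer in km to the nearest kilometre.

2113 km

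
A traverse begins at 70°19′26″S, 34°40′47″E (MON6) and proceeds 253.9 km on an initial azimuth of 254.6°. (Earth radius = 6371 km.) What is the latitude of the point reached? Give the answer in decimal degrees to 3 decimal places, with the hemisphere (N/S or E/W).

MON6: φ = -70.32389°, λ = +34.67972°
δ = d/R = 253.9/6371 = 0.039852 rad
φ₂ = arcsin(sin φ₁ cos δ + cos φ₁ sin δ cos θ)
   = arcsin(-0.94161·0.99921 + 0.33670·0.03984·-0.26556) = -70.80861°
λ₂ = λ₁ + atan2(sin θ sin δ cos φ₁, cos δ − sin φ₁ sin φ₂) = 27.96940°

70.809°S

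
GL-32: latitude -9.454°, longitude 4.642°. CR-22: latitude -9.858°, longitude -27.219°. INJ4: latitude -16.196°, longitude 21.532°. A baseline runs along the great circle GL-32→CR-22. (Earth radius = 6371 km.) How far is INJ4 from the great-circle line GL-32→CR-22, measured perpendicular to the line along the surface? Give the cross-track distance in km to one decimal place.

δ₁₃ = central angle GL-32→INJ4 = 0.310360 rad  (haversine)
θ₁₃ = bearing GL-32→INJ4 = 113.997°,  θ₁₂ = bearing GL-32→CR-22 = 266.541°
dₓₜ = R·arcsin(sin δ₁₃ · sin(θ₁₃ − θ₁₂)) = 6371·arcsin(0.30540·sin(-152.544°)) = -900.088 km
|dₓₜ| = 900.088 km

900.1 km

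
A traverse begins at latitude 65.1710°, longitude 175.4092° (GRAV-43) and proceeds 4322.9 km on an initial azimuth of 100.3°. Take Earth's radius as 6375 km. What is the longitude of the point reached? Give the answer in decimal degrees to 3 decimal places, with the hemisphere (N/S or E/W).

δ = d/R = 4322.9/6375 = 0.678102 rad
φ₂ = arcsin(sin φ₁ cos δ + cos φ₁ sin δ cos θ)
   = arcsin(0.90757·0.77876 + 0.41991·0.62732·-0.17880) = 41.27548°
λ₂ = λ₁ + atan2(sin θ sin δ cos φ₁, cos δ − sin φ₁ sin φ₂) = -129.38077°

129.381°W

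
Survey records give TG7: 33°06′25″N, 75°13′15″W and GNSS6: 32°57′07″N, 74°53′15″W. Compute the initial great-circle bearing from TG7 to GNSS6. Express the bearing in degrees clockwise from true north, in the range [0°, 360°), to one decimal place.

118.9°

TG7: φ = +33.10694°, λ = -75.22083°
GNSS6: φ = +32.95194°, λ = -74.88750°
Δλ = 0.3333°
y = sin Δλ · cos φ₂ = 0.004882
x = cos φ₁ sin φ₂ − sin φ₁ cos φ₂ cos Δλ = -0.002698
θ = atan2(y, x) = 118.9233° → 118.9233° (mod 360°)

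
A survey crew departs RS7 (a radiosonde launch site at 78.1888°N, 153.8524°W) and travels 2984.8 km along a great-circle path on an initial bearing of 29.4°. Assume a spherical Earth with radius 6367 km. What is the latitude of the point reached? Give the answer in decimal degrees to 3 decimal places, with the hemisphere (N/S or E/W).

δ = d/R = 2984.8/6367 = 0.468792 rad
φ₂ = arcsin(sin φ₁ cos δ + cos φ₁ sin δ cos θ)
   = arcsin(0.97883·0.89211 + 0.20469·0.45181·0.87121) = 72.51502°
λ₂ = λ₁ + atan2(sin θ sin δ cos φ₁, cos δ − sin φ₁ sin φ₂) = -21.43026°

72.515°N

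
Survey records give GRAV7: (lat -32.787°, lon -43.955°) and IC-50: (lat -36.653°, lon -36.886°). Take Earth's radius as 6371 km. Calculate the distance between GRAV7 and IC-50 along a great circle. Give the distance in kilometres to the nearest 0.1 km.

775.7 km

Δφ = -3.8660°,  Δλ = 7.0690°
a = sin²(Δφ/2) + cos φ₁ cos φ₂ sin²(Δλ/2) = 0.003701
c = 2·arcsin(√a) = 0.121749 rad = 6.9757°
d = R·c = 6371 × 0.121749 = 775.7 km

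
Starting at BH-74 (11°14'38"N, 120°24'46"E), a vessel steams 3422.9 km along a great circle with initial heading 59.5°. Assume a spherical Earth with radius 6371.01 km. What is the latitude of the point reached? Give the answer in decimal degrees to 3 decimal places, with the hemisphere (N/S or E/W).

24.979°N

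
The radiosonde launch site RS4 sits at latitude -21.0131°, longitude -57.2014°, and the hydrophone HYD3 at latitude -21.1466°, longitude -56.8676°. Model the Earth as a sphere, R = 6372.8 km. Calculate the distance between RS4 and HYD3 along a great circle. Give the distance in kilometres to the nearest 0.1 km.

Δφ = -0.1335°,  Δλ = 0.3338°
a = sin²(Δφ/2) + cos φ₁ cos φ₂ sin²(Δλ/2) = 0.000009
c = 2·arcsin(√a) = 0.005914 rad = 0.3389°
d = R·c = 6372.8 × 0.005914 = 37.7 km

37.7 km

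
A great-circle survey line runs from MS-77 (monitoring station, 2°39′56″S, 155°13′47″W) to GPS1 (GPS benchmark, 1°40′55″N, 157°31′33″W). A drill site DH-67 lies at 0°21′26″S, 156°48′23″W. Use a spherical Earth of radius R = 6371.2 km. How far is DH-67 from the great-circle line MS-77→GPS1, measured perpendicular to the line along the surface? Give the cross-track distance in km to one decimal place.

35.1 km

MS-77: φ = -2.66556°, λ = -155.22972°
GPS1: φ = +1.68194°, λ = -157.52583°
DH-67: φ = -0.35722°, λ = -156.80639°
δ₁₃ = central angle MS-77→DH-67 = 0.048783 rad  (haversine)
θ₁₃ = bearing MS-77→DH-67 = 325.651°,  θ₁₂ = bearing MS-77→GPS1 = 332.142°
dₓₜ = R·arcsin(sin δ₁₃ · sin(θ₁₃ − θ₁₂)) = 6371.2·arcsin(0.04876·sin(-6.491°)) = -35.121 km
|dₓₜ| = 35.121 km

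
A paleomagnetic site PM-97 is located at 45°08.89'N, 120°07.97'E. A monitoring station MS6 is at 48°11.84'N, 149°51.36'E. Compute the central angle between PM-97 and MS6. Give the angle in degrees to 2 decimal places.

PM-97: φ = +45.14817°, λ = +120.13283°
MS6: φ = +48.19733°, λ = +149.85600°
Δφ = 3.0492°,  Δλ = 29.7232°
a = sin²(Δφ/2) + cos φ₁ cos φ₂ sin²(Δλ/2) = 0.031634
c = 2·arcsin(√a) = 0.357622 rad = 20.4902°

20.49°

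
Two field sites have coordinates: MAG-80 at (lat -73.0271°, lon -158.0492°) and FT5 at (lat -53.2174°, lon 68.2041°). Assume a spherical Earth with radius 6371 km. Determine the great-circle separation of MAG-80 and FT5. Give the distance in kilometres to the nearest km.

Δφ = 19.8097°,  Δλ = -133.7467°
a = sin²(Δφ/2) + cos φ₁ cos φ₂ sin²(Δλ/2) = 0.177419
c = 2·arcsin(√a) = 0.869561 rad = 49.8222°
d = R·c = 6371 × 0.869561 = 5540.0 km

5540 km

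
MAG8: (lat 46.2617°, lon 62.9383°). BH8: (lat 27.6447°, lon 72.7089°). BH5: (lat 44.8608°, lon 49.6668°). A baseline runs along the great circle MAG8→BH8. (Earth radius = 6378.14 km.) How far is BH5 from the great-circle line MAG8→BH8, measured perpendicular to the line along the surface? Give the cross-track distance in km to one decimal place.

δ₁₃ = central angle MAG8→BH5 = 0.163809 rad  (haversine)
θ₁₃ = bearing MAG8→BH5 = 266.213°,  θ₁₂ = bearing MAG8→BH8 = 154.126°
dₓₜ = R·arcsin(sin δ₁₃ · sin(θ₁₃ − θ₁₂)) = 6378.14·arcsin(0.16308·sin(112.087°)) = 967.507 km
|dₓₜ| = 967.507 km

967.5 km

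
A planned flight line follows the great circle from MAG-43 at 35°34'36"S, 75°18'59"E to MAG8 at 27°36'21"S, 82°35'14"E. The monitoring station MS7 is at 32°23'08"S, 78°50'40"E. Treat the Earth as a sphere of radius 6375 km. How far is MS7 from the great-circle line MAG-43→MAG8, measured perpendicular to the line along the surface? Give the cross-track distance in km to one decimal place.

31.0 km

MAG-43: φ = -35.57667°, λ = +75.31639°
MAG8: φ = -27.60583°, λ = +82.58722°
MS7: φ = -32.38556°, λ = +78.84444°
δ₁₃ = central angle MAG-43→MS7 = 0.075547 rad  (haversine)
θ₁₃ = bearing MAG-43→MS7 = 43.513°,  θ₁₂ = bearing MAG-43→MAG8 = 39.818°
dₓₜ = R·arcsin(sin δ₁₃ · sin(θ₁₃ − θ₁₂)) = 6375·arcsin(0.07547·sin(3.695°)) = 31.011 km
|dₓₜ| = 31.011 km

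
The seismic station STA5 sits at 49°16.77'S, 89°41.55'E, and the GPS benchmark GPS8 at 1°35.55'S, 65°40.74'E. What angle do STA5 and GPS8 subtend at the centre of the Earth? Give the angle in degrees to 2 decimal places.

51.92°

STA5: φ = -49.27950°, λ = +89.69250°
GPS8: φ = -1.59250°, λ = +65.67900°
Δφ = 47.6870°,  Δλ = -24.0135°
a = sin²(Δφ/2) + cos φ₁ cos φ₂ sin²(Δλ/2) = 0.191630
c = 2·arcsin(√a) = 0.906203 rad = 51.9216°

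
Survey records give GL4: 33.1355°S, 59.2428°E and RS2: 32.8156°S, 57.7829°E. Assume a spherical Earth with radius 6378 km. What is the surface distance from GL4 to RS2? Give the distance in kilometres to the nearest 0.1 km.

140.9 km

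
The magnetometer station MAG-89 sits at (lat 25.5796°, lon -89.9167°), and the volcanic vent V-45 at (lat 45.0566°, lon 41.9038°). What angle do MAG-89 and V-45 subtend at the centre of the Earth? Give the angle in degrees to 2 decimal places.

Δφ = 19.4770°,  Δλ = 131.8205°
a = sin²(Δφ/2) + cos φ₁ cos φ₂ sin²(Δλ/2) = 0.559630
c = 2·arcsin(√a) = 1.690340 rad = 96.8494°

96.85°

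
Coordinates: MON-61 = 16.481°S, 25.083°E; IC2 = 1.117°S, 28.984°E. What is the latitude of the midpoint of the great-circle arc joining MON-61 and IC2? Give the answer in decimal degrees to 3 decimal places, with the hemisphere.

8.804°S

Bx = cos φ₂ cos Δλ = 0.997494,  By = cos φ₂ sin Δλ = 0.068020
φₘ = atan2(sin φ₁ + sin φ₂, √((cos φ₁ + Bx)² + By²)) = -8.80402°
λₘ = λ₁ + atan2(By, cos φ₁ + Bx) = 27.07424°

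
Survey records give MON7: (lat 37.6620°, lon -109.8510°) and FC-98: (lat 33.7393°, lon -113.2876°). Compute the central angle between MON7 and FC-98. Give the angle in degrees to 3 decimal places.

4.813°

Δφ = -3.9227°,  Δλ = -3.4366°
a = sin²(Δφ/2) + cos φ₁ cos φ₂ sin²(Δλ/2) = 0.001763
c = 2·arcsin(√a) = 0.084007 rad = 4.8133°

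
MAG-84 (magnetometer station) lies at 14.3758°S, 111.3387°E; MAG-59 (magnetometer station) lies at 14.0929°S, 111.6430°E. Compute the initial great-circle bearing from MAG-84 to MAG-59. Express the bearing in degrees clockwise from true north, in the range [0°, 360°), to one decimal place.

46.2°

Δλ = 0.3043°
y = sin Δλ · cos φ₂ = 0.005151
x = cos φ₁ sin φ₂ − sin φ₁ cos φ₂ cos Δλ = 0.004934
θ = atan2(y, x) = 46.2329° → 46.2329° (mod 360°)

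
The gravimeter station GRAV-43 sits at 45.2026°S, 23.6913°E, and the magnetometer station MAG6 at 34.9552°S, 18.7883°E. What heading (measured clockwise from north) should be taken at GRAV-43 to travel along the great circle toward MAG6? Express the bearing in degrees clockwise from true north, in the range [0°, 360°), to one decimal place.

338.3°

Δλ = -4.9030°
y = sin Δλ · cos φ₂ = -0.070050
x = cos φ₁ sin φ₂ − sin φ₁ cos φ₂ cos Δλ = 0.175771
θ = atan2(y, x) = -21.7289° → 338.2711° (mod 360°)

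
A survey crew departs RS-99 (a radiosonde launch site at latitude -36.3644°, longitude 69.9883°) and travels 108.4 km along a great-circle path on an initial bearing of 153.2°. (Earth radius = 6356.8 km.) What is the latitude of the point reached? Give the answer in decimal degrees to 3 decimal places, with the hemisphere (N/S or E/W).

37.235°S

δ = d/R = 108.4/6356.8 = 0.017053 rad
φ₂ = arcsin(sin φ₁ cos δ + cos φ₁ sin δ cos θ)
   = arcsin(-0.59292·0.99985 + 0.80526·0.01705·-0.89259) = -37.23522°
λ₂ = λ₁ + atan2(sin θ sin δ cos φ₁, cos δ − sin φ₁ sin φ₂) = 70.54160°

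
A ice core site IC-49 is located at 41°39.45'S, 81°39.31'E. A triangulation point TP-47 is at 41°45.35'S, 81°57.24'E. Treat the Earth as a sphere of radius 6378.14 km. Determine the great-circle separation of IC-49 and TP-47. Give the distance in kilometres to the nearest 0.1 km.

27.1 km

IC-49: φ = -41.65750°, λ = +81.65517°
TP-47: φ = -41.75583°, λ = +81.95400°
Δφ = -0.0983°,  Δλ = 0.2988°
a = sin²(Δφ/2) + cos φ₁ cos φ₂ sin²(Δλ/2) = 0.000005
c = 2·arcsin(√a) = 0.004255 rad = 0.2438°
d = R·c = 6378.14 × 0.004255 = 27.1 km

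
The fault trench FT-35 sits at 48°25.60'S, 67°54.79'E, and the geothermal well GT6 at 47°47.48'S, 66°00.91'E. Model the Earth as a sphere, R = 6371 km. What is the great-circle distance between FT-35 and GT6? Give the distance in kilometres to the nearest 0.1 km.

FT-35: φ = -48.42667°, λ = +67.91317°
GT6: φ = -47.79133°, λ = +66.01517°
Δφ = 0.6353°,  Δλ = -1.8980°
a = sin²(Δφ/2) + cos φ₁ cos φ₂ sin²(Δλ/2) = 0.000153
c = 2·arcsin(√a) = 0.024742 rad = 1.4176°
d = R·c = 6371 × 0.024742 = 157.6 km

157.6 km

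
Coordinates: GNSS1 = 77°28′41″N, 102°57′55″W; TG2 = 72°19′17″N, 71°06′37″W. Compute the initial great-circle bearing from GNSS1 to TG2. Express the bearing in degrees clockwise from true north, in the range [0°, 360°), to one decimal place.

GNSS1: φ = +77.47806°, λ = -102.96528°
TG2: φ = +72.32139°, λ = -71.11028°
Δλ = 31.8550°
y = sin Δλ · cos φ₂ = 0.160272
x = cos φ₁ sin φ₂ − sin φ₁ cos φ₂ cos Δλ = -0.045229
θ = atan2(y, x) = 105.7593° → 105.7593° (mod 360°)

105.8°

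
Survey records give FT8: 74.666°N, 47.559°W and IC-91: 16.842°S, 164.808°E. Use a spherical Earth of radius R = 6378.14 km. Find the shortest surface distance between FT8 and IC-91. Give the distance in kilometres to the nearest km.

13308 km

Δφ = -91.5080°,  Δλ = -147.6330°
a = sin²(Δφ/2) + cos φ₁ cos φ₂ sin²(Δλ/2) = 0.746599
c = 2·arcsin(√a) = 2.086559 rad = 119.5510°
d = R·c = 6378.14 × 2.086559 = 13308.4 km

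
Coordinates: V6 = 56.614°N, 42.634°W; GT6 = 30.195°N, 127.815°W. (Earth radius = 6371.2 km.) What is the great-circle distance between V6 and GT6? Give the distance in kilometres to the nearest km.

6963 km

Δφ = -26.4190°,  Δλ = -85.1810°
a = sin²(Δφ/2) + cos φ₁ cos φ₂ sin²(Δλ/2) = 0.270047
c = 2·arcsin(√a) = 1.092908 rad = 62.6190°
d = R·c = 6371.2 × 1.092908 = 6963.1 km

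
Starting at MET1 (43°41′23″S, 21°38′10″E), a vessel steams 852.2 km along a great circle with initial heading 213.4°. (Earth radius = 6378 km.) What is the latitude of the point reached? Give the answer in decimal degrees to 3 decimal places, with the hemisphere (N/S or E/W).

49.908°S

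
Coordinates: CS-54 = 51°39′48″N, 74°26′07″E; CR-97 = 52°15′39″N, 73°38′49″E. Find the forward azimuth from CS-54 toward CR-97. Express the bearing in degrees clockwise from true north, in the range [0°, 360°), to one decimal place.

CS-54: φ = +51.66333°, λ = +74.43528°
CR-97: φ = +52.26083°, λ = +73.64694°
Δλ = -0.7883°
y = sin Δλ · cos φ₂ = -0.008421
x = cos φ₁ sin φ₂ − sin φ₁ cos φ₂ cos Δλ = 0.010474
θ = atan2(y, x) = -38.8006° → 321.1994° (mod 360°)

321.2°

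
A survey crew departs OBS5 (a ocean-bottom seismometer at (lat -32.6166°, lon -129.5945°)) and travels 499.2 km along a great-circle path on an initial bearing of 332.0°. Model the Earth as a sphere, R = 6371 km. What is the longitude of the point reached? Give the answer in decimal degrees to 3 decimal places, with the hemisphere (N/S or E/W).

131.994°W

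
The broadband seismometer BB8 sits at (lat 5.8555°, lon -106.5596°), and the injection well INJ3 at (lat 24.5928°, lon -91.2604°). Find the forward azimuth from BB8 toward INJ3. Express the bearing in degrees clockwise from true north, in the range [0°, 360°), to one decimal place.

Δλ = 15.2992°
y = sin Δλ · cos φ₂ = 0.239924
x = cos φ₁ sin φ₂ − sin φ₁ cos φ₂ cos Δλ = 0.324517
θ = atan2(y, x) = 36.4765° → 36.4765° (mod 360°)

36.5°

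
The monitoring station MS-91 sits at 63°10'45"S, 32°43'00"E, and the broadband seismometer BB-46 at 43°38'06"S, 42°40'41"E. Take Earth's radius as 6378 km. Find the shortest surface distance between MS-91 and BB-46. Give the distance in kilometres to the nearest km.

2268 km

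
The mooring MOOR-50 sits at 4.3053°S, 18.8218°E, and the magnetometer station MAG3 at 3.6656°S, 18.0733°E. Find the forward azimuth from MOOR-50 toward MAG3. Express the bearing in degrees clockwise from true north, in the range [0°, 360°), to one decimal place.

Δλ = -0.7485°
y = sin Δλ · cos φ₂ = -0.013037
x = cos φ₁ sin φ₂ − sin φ₁ cos φ₂ cos Δλ = 0.011158
θ = atan2(y, x) = -49.4394° → 310.5606° (mod 360°)

310.6°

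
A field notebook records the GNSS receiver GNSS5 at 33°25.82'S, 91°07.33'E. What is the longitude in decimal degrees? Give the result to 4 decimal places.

91° + 7.33′/60 = 91 + 0.12217 = 91.1222°

91.1222°E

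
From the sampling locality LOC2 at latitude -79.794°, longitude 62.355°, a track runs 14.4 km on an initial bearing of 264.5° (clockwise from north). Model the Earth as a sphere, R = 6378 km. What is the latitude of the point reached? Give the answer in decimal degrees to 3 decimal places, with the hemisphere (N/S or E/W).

δ = d/R = 14.4/6378 = 0.002258 rad
φ₂ = arcsin(sin φ₁ cos δ + cos φ₁ sin δ cos θ)
   = arcsin(-0.98418·1.00000 + 0.17719·0.00226·-0.09585) = -79.80559°
λ₂ = λ₁ + atan2(sin θ sin δ cos φ₁, cos δ − sin φ₁ sin φ₂) = 61.62745°

79.806°S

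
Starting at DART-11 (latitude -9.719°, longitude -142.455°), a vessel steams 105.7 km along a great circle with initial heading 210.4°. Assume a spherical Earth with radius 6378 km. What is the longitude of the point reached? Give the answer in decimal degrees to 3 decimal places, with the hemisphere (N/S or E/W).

142.944°W

δ = d/R = 105.7/6378 = 0.016573 rad
φ₂ = arcsin(sin φ₁ cos δ + cos φ₁ sin δ cos θ)
   = arcsin(-0.16882·0.99986 + 0.98565·0.01657·-0.86251) = -10.53764°
λ₂ = λ₁ + atan2(sin θ sin δ cos φ₁, cos δ − sin φ₁ sin φ₂) = -142.94373°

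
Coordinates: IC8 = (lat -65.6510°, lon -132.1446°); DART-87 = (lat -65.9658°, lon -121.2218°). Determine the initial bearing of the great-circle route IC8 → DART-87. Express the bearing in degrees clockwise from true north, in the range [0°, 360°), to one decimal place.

Δλ = 10.9228°
y = sin Δλ · cos φ₂ = 0.077174
x = cos φ₁ sin φ₂ − sin φ₁ cos φ₂ cos Δλ = -0.012217
θ = atan2(y, x) = 98.9952° → 98.9952° (mod 360°)

99.0°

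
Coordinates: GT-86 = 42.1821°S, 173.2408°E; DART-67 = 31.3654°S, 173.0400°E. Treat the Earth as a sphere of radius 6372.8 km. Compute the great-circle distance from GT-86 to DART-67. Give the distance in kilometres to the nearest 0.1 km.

1203.2 km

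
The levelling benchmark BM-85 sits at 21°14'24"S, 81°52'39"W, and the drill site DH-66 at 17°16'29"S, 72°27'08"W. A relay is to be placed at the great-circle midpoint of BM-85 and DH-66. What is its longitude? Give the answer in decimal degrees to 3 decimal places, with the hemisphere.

77.108°W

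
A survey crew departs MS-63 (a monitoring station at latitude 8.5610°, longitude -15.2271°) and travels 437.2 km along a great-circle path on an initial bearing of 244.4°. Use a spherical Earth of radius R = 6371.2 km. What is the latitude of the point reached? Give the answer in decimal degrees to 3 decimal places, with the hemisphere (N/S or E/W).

δ = d/R = 437.2/6371.2 = 0.068621 rad
φ₂ = arcsin(sin φ₁ cos δ + cos φ₁ sin δ cos θ)
   = arcsin(0.14886·0.99765 + 0.98886·0.06857·-0.43209) = 6.84680°
λ₂ = λ₁ + atan2(sin θ sin δ cos φ₁, cos δ − sin φ₁ sin φ₂) = -18.79782°

6.847°N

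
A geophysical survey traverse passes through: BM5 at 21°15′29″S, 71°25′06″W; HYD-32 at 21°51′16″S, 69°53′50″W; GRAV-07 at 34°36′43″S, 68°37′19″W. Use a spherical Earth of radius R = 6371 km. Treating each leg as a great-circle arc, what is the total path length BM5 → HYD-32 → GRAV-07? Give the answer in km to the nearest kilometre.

1595 km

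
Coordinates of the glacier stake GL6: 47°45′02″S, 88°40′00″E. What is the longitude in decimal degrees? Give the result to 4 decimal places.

88.6667°E

88° + 40′/60 + 0″/3600 = 88 + 0.66667 + 0.00000 = 88.6667°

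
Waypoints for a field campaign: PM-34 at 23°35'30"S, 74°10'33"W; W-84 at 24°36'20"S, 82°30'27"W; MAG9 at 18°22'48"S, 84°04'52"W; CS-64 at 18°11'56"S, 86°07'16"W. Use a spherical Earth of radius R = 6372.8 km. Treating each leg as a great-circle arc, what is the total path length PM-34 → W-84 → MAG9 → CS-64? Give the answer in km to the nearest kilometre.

PM-34: φ = -23.59167°, λ = -74.17583°
W-84: φ = -24.60556°, λ = -82.50750°
MAG9: φ = -18.38000°, λ = -84.08111°
CS-64: φ = -18.19889°, λ = -86.12111°
PM-34→W-84: c = 0.133893 rad, d = 853.28 km
W-84→MAG9: c = 0.111617 rad, d = 711.31 km
MAG9→CS-64: c = 0.033953 rad, d = 216.38 km
Total = 853.28 + 711.31 + 216.38 = 1780.97 km

1781 km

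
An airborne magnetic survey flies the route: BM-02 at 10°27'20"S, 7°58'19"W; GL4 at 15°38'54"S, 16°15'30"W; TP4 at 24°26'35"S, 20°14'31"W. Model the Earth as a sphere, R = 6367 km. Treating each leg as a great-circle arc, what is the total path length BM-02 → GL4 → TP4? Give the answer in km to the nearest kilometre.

BM-02: φ = -10.45556°, λ = -7.97194°
GL4: φ = -15.64833°, λ = -16.25833°
TP4: φ = -24.44306°, λ = -20.24194°
BM-02→GL4: c = 0.167469 rad, d = 1066.28 km
GL4→TP4: c = 0.166780 rad, d = 1061.89 km
Total = 1066.28 + 1061.89 = 2128.16 km

2128 km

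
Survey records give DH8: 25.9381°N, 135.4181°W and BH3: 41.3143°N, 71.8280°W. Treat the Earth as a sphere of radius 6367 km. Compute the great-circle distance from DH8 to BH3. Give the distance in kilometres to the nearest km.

5990 km

Δφ = 15.3762°,  Δλ = 63.5901°
a = sin²(Δφ/2) + cos φ₁ cos φ₂ sin²(Δλ/2) = 0.205402
c = 2·arcsin(√a) = 0.940734 rad = 53.9001°
d = R·c = 6367 × 0.940734 = 5989.7 km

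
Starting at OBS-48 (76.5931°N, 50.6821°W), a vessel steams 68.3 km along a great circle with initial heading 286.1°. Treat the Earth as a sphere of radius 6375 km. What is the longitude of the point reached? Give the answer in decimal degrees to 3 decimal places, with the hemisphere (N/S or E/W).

δ = d/R = 68.3/6375 = 0.010714 rad
φ₂ = arcsin(sin φ₁ cos δ + cos φ₁ sin δ cos θ)
   = arcsin(0.97275·0.99994 + 0.23187·0.01071·0.27731) = 76.75044°
λ₂ = λ₁ + atan2(sin θ sin δ cos φ₁, cos δ − sin φ₁ sin φ₂) = -53.25619°

53.256°W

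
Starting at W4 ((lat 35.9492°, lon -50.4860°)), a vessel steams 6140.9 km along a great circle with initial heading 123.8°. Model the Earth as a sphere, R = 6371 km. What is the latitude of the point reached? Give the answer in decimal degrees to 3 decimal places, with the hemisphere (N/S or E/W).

2.011°S

δ = d/R = 6140.9/6371 = 0.963883 rad
φ₂ = arcsin(sin φ₁ cos δ + cos φ₁ sin δ cos θ)
   = arcsin(0.58707·0.57033 + 0.80954·0.82141·-0.55630) = -2.01103°
λ₂ = λ₁ + atan2(sin θ sin δ cos φ₁, cos δ − sin φ₁ sin φ₂) = -7.40735°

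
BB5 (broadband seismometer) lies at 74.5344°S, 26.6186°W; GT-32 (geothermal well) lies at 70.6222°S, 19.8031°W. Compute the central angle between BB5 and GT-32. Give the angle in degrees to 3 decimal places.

4.406°

Δφ = 3.9122°,  Δλ = 6.8155°
a = sin²(Δφ/2) + cos φ₁ cos φ₂ sin²(Δλ/2) = 0.001478
c = 2·arcsin(√a) = 0.076901 rad = 4.4061°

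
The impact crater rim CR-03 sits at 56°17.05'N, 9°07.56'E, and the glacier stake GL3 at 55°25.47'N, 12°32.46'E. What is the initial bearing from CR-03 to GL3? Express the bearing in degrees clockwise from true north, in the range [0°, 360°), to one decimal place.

CR-03: φ = +56.28417°, λ = +9.12600°
GL3: φ = +55.42450°, λ = +12.54100°
Δλ = 3.4150°
y = sin Δλ · cos φ₂ = 0.033804
x = cos φ₁ sin φ₂ − sin φ₁ cos φ₂ cos Δλ = -0.014165
θ = atan2(y, x) = 112.7355° → 112.7355° (mod 360°)

112.7°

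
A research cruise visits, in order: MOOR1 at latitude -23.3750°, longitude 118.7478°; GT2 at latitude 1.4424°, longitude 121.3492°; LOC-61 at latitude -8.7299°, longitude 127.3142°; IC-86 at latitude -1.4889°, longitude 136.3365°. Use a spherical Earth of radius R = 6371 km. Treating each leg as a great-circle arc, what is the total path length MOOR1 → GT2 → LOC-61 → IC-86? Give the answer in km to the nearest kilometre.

MOOR1→GT2: c = 0.435393 rad, d = 2773.89 km
GT2→LOC-61: c = 0.205637 rad, d = 1310.11 km
LOC-61→IC-86: c = 0.201339 rad, d = 1282.73 km
Total = 2773.89 + 1310.11 + 1282.73 = 5366.74 km

5367 km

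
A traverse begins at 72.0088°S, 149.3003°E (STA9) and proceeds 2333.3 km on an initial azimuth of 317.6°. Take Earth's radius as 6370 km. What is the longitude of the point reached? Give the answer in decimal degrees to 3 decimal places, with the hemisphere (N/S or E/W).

125.202°E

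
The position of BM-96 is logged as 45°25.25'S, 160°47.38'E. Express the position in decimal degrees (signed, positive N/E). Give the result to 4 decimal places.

lat: 45.4208° S → -45.4208°
lon: 160.7897° E → +160.7897°

-45.4208°, +160.7897°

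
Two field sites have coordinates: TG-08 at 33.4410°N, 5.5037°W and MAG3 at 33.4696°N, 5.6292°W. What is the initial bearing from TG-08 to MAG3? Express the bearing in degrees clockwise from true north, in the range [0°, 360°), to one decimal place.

285.3°

Δλ = -0.1255°
y = sin Δλ · cos φ₂ = -0.001827
x = cos φ₁ sin φ₂ − sin φ₁ cos φ₂ cos Δλ = 0.000500
θ = atan2(y, x) = -74.6881° → 285.3119° (mod 360°)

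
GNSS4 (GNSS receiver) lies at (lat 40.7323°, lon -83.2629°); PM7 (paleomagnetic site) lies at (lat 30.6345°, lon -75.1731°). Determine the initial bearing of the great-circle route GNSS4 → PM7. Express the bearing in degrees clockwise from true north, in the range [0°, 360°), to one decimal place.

144.5°

Δλ = 8.0898°
y = sin Δλ · cos φ₂ = 0.121085
x = cos φ₁ sin φ₂ − sin φ₁ cos φ₂ cos Δλ = -0.169742
θ = atan2(y, x) = 144.4980° → 144.4980° (mod 360°)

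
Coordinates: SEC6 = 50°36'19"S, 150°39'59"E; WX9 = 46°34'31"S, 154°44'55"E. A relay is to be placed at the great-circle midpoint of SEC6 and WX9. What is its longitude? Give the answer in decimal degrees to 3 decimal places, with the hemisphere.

152.789°E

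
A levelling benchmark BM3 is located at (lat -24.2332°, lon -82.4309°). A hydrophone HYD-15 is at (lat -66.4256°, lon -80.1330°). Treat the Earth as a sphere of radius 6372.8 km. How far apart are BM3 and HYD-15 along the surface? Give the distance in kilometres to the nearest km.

Δφ = -42.1924°,  Δλ = 2.2979°
a = sin²(Δφ/2) + cos φ₁ cos φ₂ sin²(Δλ/2) = 0.129700
c = 2·arcsin(√a) = 0.736833 rad = 42.2174°
d = R·c = 6372.8 × 0.736833 = 4695.7 km

4696 km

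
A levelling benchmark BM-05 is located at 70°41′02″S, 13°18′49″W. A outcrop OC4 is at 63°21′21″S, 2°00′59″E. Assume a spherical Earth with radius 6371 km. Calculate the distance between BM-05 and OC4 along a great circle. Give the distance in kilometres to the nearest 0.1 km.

BM-05: φ = -70.68389°, λ = -13.31361°
OC4: φ = -63.35583°, λ = +2.01639°
Δφ = 7.3281°,  Δλ = 15.3300°
a = sin²(Δφ/2) + cos φ₁ cos φ₂ sin²(Δλ/2) = 0.006723
c = 2·arcsin(√a) = 0.164171 rad = 9.4063°
d = R·c = 6371 × 0.164171 = 1045.9 km

1045.9 km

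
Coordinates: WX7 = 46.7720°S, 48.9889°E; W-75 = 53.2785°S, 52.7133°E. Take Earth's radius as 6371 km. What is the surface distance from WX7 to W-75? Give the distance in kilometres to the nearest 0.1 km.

770.6 km

Δφ = -6.5065°,  Δλ = 3.7244°
a = sin²(Δφ/2) + cos φ₁ cos φ₂ sin²(Δλ/2) = 0.003653
c = 2·arcsin(√a) = 0.120953 rad = 6.9301°
d = R·c = 6371 × 0.120953 = 770.6 km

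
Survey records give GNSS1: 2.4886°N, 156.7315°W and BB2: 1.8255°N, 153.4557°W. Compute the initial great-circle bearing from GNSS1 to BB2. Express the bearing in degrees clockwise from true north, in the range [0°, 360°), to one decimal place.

Δλ = 3.2758°
y = sin Δλ · cos φ₂ = 0.057113
x = cos φ₁ sin φ₂ − sin φ₁ cos φ₂ cos Δλ = -0.011502
θ = atan2(y, x) = 101.3865° → 101.3865° (mod 360°)

101.4°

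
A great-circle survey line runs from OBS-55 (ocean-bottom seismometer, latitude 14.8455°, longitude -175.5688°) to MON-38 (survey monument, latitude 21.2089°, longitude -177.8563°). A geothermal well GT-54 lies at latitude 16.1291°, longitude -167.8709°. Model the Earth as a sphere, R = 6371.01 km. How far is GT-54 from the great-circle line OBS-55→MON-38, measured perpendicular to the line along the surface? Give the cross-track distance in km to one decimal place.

829.5 km

δ₁₃ = central angle OBS-55→GT-54 = 0.131389 rad  (haversine)
θ₁₃ = bearing OBS-55→GT-54 = 79.169°,  θ₁₂ = bearing OBS-55→MON-38 = 341.471°
dₓₜ = R·arcsin(sin δ₁₃ · sin(θ₁₃ − θ₁₂)) = 6371.01·arcsin(0.13101·sin(-262.302°)) = 829.495 km
|dₓₜ| = 829.495 km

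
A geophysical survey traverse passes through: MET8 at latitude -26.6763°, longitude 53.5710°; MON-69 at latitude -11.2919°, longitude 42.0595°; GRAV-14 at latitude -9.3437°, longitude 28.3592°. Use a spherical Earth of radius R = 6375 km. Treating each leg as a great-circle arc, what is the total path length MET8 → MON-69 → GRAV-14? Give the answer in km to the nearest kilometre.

3609 km

MET8→MON-69: c = 0.328456 rad, d = 2093.91 km
MON-69→GRAV-14: c = 0.237663 rad, d = 1515.10 km
Total = 2093.91 + 1515.10 = 3609.01 km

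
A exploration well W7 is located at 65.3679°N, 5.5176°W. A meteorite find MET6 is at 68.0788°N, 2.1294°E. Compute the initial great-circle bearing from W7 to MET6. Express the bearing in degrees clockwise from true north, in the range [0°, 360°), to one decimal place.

Δλ = 7.6470°
y = sin Δλ · cos φ₂ = 0.049679
x = cos φ₁ sin φ₂ − sin φ₁ cos φ₂ cos Δλ = 0.050314
θ = atan2(y, x) = 44.6358° → 44.6358° (mod 360°)

44.6°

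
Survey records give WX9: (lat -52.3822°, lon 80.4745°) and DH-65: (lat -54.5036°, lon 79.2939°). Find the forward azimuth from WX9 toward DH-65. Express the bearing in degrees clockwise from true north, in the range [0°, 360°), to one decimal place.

Δλ = -1.1806°
y = sin Δλ · cos φ₂ = -0.011964
x = cos φ₁ sin φ₂ − sin φ₁ cos φ₂ cos Δλ = -0.037115
θ = atan2(y, x) = -162.1335° → 197.8665° (mod 360°)

197.9°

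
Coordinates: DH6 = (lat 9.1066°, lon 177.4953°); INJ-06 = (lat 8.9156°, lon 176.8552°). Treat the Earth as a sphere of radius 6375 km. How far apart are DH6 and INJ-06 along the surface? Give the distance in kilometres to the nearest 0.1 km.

73.5 km

Δφ = -0.1910°,  Δλ = -0.6401°
a = sin²(Δφ/2) + cos φ₁ cos φ₂ sin²(Δλ/2) = 0.000033
c = 2·arcsin(√a) = 0.011527 rad = 0.6604°
d = R·c = 6375 × 0.011527 = 73.5 km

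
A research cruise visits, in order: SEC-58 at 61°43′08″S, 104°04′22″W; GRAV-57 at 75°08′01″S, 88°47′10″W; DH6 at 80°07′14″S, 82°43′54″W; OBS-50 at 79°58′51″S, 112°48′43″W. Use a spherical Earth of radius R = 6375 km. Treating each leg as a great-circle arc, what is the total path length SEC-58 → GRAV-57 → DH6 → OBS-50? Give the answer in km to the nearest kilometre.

2751 km

SEC-58: φ = -61.71889°, λ = -104.07278°
GRAV-57: φ = -75.13361°, λ = -88.78611°
DH6: φ = -80.12056°, λ = -82.73167°
OBS-50: φ = -79.98083°, λ = -112.81194°
SEC-58→GRAV-57: c = 0.252001 rad, d = 1606.51 km
GRAV-57→DH6: c = 0.089819 rad, d = 572.60 km
DH6→OBS-50: c = 0.089731 rad, d = 572.03 km
Total = 1606.51 + 572.60 + 572.03 = 2751.14 km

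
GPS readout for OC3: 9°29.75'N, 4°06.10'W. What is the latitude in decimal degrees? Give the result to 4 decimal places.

9.4958°N

9° + 29.75′/60 = 9 + 0.49583 = 9.4958°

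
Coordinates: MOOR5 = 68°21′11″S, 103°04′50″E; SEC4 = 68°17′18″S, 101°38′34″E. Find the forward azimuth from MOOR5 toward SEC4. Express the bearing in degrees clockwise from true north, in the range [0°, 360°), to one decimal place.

MOOR5: φ = -68.35306°, λ = +103.08056°
SEC4: φ = -68.28833°, λ = +101.64278°
Δλ = -1.4378°
y = sin Δλ · cos φ₂ = -0.009282
x = cos φ₁ sin φ₂ − sin φ₁ cos φ₂ cos Δλ = 0.001021
θ = atan2(y, x) = -83.7207° → 276.2793° (mod 360°)

276.3°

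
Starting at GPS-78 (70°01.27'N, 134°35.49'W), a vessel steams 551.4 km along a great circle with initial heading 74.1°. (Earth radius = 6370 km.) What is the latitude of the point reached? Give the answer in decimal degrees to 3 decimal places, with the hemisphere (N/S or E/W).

GPS-78: φ = +70.02117°, λ = -134.59150°
δ = d/R = 551.4/6370 = 0.086562 rad
φ₂ = arcsin(sin φ₁ cos δ + cos φ₁ sin δ cos θ)
   = arcsin(0.93982·0.99626 + 0.34167·0.08645·0.27396) = 70.80282°
λ₂ = λ₁ + atan2(sin θ sin δ cos φ₁, cos δ − sin φ₁ sin φ₂) = -119.94453°

70.803°N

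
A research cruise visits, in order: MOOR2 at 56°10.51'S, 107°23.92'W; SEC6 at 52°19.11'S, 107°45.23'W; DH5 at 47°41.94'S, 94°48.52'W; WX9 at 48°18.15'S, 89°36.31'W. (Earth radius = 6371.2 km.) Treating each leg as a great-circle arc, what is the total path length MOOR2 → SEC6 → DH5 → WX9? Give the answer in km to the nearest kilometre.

MOOR2: φ = -56.17517°, λ = -107.39867°
SEC6: φ = -52.31850°, λ = -107.75383°
DH5: φ = -47.69900°, λ = -94.80867°
WX9: φ = -48.30250°, λ = -89.60517°
MOOR2→SEC6: c = 0.067409 rad, d = 429.47 km
SEC6→DH5: c = 0.165745 rad, d = 1055.99 km
DH5→WX9: c = 0.061662 rad, d = 392.86 km
Total = 429.47 + 1055.99 + 392.86 = 1878.33 km

1878 km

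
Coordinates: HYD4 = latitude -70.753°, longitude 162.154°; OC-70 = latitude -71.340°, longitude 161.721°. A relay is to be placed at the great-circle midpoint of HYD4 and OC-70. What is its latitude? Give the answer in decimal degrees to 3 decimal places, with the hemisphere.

Bx = cos φ₂ cos Δλ = 0.319942,  By = cos φ₂ sin Δλ = -0.002418
φₘ = atan2(sin φ₁ + sin φ₂, √((cos φ₁ + Bx)² + By²)) = -71.04663°
λₘ = λ₁ + atan2(By, cos φ₁ + Bx) = 161.94073°

71.047°S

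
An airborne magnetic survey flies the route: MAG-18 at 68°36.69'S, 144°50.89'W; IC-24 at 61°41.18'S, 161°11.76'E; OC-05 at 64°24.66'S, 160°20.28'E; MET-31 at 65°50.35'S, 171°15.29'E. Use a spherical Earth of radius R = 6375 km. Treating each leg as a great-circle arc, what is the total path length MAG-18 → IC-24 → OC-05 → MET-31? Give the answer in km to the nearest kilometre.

MAG-18: φ = -68.61150°, λ = -144.84817°
IC-24: φ = -61.68633°, λ = +161.19600°
OC-05: φ = -64.41100°, λ = +160.33800°
MET-31: φ = -65.83917°, λ = +171.25483°
MAG-18→IC-24: c = 0.398843 rad, d = 2542.63 km
IC-24→OC-05: c = 0.048035 rad, d = 306.22 km
OC-05→MET-31: c = 0.083808 rad, d = 534.28 km
Total = 2542.63 + 306.22 + 534.28 = 3383.13 km

3383 km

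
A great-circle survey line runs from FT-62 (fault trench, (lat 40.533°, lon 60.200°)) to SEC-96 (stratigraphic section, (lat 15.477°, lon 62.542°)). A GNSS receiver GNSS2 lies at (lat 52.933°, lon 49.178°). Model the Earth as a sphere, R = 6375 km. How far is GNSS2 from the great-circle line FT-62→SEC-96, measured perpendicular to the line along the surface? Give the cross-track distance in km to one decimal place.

601.2 km

δ₁₃ = central angle FT-62→GNSS2 = 0.252776 rad  (haversine)
θ₁₃ = bearing FT-62→GNSS2 = 332.563°,  θ₁₂ = bearing FT-62→SEC-96 = 174.681°
dₓₜ = R·arcsin(sin δ₁₃ · sin(θ₁₃ − θ₁₂)) = 6375·arcsin(0.25009·sin(157.882°)) = 601.184 km
|dₓₜ| = 601.184 km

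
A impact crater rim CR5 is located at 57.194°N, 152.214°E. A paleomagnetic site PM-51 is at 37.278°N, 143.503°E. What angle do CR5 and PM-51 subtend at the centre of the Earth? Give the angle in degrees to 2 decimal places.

20.74°

Δφ = -19.9160°,  Δλ = -8.7110°
a = sin²(Δφ/2) + cos φ₁ cos φ₂ sin²(Δλ/2) = 0.032390
c = 2·arcsin(√a) = 0.361916 rad = 20.7363°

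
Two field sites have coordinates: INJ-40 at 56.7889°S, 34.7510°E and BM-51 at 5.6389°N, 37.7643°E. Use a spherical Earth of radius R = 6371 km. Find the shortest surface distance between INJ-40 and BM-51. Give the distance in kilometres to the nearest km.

Δφ = 62.4278°,  Δλ = 3.0133°
a = sin²(Δφ/2) + cos φ₁ cos φ₂ sin²(Δλ/2) = 0.268944
c = 2·arcsin(√a) = 1.090421 rad = 62.4765°
d = R·c = 6371 × 1.090421 = 6947.1 km

6947 km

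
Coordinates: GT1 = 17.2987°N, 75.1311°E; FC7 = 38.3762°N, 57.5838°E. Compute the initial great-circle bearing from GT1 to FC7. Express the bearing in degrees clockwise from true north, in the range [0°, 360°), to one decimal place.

Δλ = -17.5473°
y = sin Δλ · cos φ₂ = -0.236356
x = cos φ₁ sin φ₂ − sin φ₁ cos φ₂ cos Δλ = 0.370477
θ = atan2(y, x) = -32.5369° → 327.4631° (mod 360°)

327.5°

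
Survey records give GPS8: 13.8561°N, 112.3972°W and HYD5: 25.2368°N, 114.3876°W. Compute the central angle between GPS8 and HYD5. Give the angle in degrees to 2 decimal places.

Δφ = 11.3807°,  Δλ = -1.9904°
a = sin²(Δφ/2) + cos φ₁ cos φ₂ sin²(Δλ/2) = 0.010096
c = 2·arcsin(√a) = 0.201298 rad = 11.5335°

11.53°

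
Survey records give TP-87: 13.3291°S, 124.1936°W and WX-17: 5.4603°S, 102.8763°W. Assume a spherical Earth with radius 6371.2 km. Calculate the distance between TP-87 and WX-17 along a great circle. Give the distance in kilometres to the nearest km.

2495 km

Δφ = 7.8688°,  Δλ = 21.3173°
a = sin²(Δφ/2) + cos φ₁ cos φ₂ sin²(Δλ/2) = 0.037845
c = 2·arcsin(√a) = 0.391571 rad = 22.4353°
d = R·c = 6371.2 × 0.391571 = 2494.8 km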